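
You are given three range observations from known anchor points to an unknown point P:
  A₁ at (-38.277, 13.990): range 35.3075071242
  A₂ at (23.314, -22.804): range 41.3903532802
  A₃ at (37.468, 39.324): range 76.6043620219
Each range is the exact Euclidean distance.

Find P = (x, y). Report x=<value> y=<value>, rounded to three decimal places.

x=-17.201 y=-14.337

eq1: (x + 38.277)² + (y − 13.990)² = 35.3075071242²
eq2: (x − 23.314)² + (y + 22.804)² = 41.3903532802²
eq3: (x − 37.468)² + (y − 39.324)² = 76.6043620219²
eq2−eq3, eq2−eq1 (x²,y² cancel):
  28.308·x + 124.256·y = -2268.403948
  -123.182·x + 73.588·y = 1063.825102
det = 28.308·73.588 − 124.256·-123.182 = 17389.231696
x = (-2268.403948·73.588 − 124.256·1063.825102) / 17389.231696 = -17.201103
y = (28.308·1063.825102 − -2268.403948·-123.182) / 17389.231696 = -14.337136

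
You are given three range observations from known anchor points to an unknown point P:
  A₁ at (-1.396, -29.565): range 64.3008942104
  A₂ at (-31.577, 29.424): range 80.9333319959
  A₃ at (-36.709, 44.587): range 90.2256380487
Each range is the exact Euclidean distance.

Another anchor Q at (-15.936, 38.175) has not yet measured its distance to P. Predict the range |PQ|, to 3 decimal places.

eq1: (x + 1.396)² + (y + 29.565)² = 64.3008942104²
eq2: (x + 31.577)² + (y − 29.424)² = 80.9333319959²
eq3: (x + 36.709)² + (y − 44.587)² = 90.2256380487²
eq1−eq2, eq1−eq3 (x²,y² cancel):
  -60.362·x + 117.978·y = -1428.758568
  -70.626·x + 148.304·y = -1546.547556
det = -60.362·148.304 − 117.978·-70.626 = -619.611820
x = (-1428.758568·148.304 − 117.978·-1546.547556) / -619.611820 = 47.500745
y = (-60.362·-1546.547556 − -1428.758568·-70.626) / -619.611820 = 12.192794
|P − Q| = √((47.500745 − -15.936)² + (12.192794 − 38.175)²) = 68.551409

68.551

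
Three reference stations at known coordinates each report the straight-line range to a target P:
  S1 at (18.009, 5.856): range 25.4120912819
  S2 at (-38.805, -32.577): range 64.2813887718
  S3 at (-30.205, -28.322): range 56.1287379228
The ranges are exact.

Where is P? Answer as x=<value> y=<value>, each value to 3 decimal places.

x=-2.689 y=20.599

eq1: (x − 18.009)² + (y − 5.856)² = 25.4120912819²
eq2: (x + 38.805)² + (y + 32.577)² = 64.2813887718²
eq3: (x + 30.205)² + (y + 28.322)² = 56.1287379228²
eq3−eq1, eq3−eq2 (x²,y² cancel):
  96.428·x + 68.356·y = 1148.799945
  -17.200·x − 8.510·y = -129.050477
det = 96.428·-8.510 − 68.356·-17.200 = 355.120920
x = (1148.799945·-8.510 − 68.356·-129.050477) / 355.120920 = -2.688980
y = (96.428·-129.050477 − 1148.799945·-17.200) / 355.120920 = 20.599405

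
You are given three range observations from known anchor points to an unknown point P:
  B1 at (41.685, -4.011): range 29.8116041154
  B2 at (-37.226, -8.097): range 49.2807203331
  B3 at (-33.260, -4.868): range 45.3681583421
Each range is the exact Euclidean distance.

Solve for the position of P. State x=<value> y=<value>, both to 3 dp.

eq1: (x − 41.685)² + (y + 4.011)² = 29.8116041154²
eq2: (x + 37.226)² + (y + 8.097)² = 49.2807203331²
eq3: (x + 33.260)² + (y + 4.868)² = 45.3681583421²
eq1−eq2, eq1−eq3 (x²,y² cancel):
  -157.822·x − 8.172·y = -1842.248518
  -149.890·x − 1.714·y = -1793.340373
det = -157.822·-1.714 − -8.172·-149.890 = -954.394172
x = (-1842.248518·-1.714 − -8.172·-1793.340373) / -954.394172 = 12.046976
y = (-157.822·-1793.340373 − -1842.248518·-149.890) / -954.394172 = -7.223361

x=12.047 y=-7.223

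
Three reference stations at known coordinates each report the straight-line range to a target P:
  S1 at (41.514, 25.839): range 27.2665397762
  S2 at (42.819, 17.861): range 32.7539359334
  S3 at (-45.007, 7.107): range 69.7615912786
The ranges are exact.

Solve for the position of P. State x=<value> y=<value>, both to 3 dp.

eq1: (x − 41.514)² + (y − 25.839)² = 27.2665397762²
eq2: (x − 42.819)² + (y − 17.861)² = 32.7539359334²
eq3: (x + 45.007)² + (y − 7.107)² = 69.7615912786²
eq3−eq1, eq3−eq2 (x²,y² cancel):
  173.042·x + 37.464·y = 4438.142045
  175.652·x + 21.508·y = 3870.201883
det = 173.042·21.508 − 37.464·175.652 = -2858.839192
x = (4438.142045·21.508 − 37.464·3870.201883) / -2858.839192 = 17.327902
y = (173.042·3870.201883 − 4438.142045·175.652) / -2858.839192 = 38.428553

x=17.328 y=38.429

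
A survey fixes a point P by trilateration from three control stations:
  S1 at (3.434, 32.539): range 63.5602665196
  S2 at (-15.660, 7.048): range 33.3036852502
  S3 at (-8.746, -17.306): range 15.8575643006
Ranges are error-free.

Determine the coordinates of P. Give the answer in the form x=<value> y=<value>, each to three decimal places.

x=-22.265 y=-25.594

eq1: (x − 3.434)² + (y − 32.539)² = 63.5602665196²
eq2: (x + 15.660)² + (y − 7.048)² = 33.3036852502²
eq3: (x + 8.746)² + (y + 17.306)² = 15.8575643006²
eq1−eq3, eq1−eq2 (x²,y² cancel):
  -24.360·x − 99.690·y = 3093.856409
  -38.188·x − 50.982·y = 2155.103056
det = -24.360·-50.982 − -99.690·-38.188 = -2565.040200
x = (3093.856409·-50.982 − -99.690·2155.103056) / -2565.040200 = -22.265240
y = (-24.360·2155.103056 − 3093.856409·-38.188) / -2565.040200 = -25.594093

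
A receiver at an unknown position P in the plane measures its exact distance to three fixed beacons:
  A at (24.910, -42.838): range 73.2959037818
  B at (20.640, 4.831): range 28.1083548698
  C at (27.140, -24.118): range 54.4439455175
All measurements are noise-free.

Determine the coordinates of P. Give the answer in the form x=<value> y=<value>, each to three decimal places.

x=33.173 y=29.991

eq1: (x − 24.910)² + (y + 42.838)² = 73.2959037818²
eq2: (x − 20.640)² + (y − 4.831)² = 28.1083548698²
eq3: (x − 27.140)² + (y + 24.118)² = 54.4439455175²
eq1−eq2, eq1−eq3 (x²,y² cancel):
  -8.540·x + 95.338·y = 2575.955715
  4.460·x + 37.440·y = 1270.801488
det = -8.540·37.440 − 95.338·4.460 = -744.945080
x = (2575.955715·37.440 − 95.338·1270.801488) / -744.945080 = 33.172768
y = (-8.540·1270.801488 − 2575.955715·4.460) / -744.945080 = 29.990677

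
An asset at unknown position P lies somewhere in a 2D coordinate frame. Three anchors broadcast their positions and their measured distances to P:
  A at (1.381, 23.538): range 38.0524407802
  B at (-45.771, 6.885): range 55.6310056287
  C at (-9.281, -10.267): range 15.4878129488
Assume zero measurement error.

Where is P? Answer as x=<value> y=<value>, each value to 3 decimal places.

x=5.680 y=-14.271

eq1: (x − 1.381)² + (y − 23.538)² = 38.0524407802²
eq2: (x + 45.771)² + (y − 6.885)² = 55.6310056287²
eq3: (x + 9.281)² + (y + 10.267)² = 15.4878129488²
eq1−eq3, eq1−eq2 (x²,y² cancel):
  -21.324·x − 67.610·y = 843.719544
  -94.304·x − 33.306·y = -60.377477
det = -21.324·-33.306 − -67.610·-94.304 = -5665.676296
x = (843.719544·-33.306 − -67.610·-60.377477) / -5665.676296 = 5.680354
y = (-21.324·-60.377477 − 843.719544·-94.304) / -5665.676296 = -14.270780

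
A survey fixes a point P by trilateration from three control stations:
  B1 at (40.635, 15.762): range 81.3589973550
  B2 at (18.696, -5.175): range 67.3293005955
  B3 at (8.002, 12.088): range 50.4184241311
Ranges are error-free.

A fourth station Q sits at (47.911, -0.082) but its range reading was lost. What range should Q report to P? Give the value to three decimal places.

eq1: (x − 40.635)² + (y − 15.762)² = 81.3589973550²
eq2: (x − 18.696)² + (y + 5.175)² = 67.3293005955²
eq3: (x − 8.002)² + (y − 12.088)² = 50.4184241311²
eq2−eq1, eq2−eq3 (x²,y² cancel):
  43.878·x + 41.874·y = -562.728904
  -21.388·x + 34.526·y = 1825.047934
det = 43.878·34.526 − 41.874·-21.388 = 2410.532940
x = (-562.728904·34.526 − 41.874·1825.047934) / 2410.532940 = -39.763338
y = (43.878·1825.047934 − -562.728904·-21.388) / 2410.532940 = 28.227703
|P − Q| = √((-39.763338 − 47.911)² + (28.227703 − -0.082)²) = 92.131584

92.132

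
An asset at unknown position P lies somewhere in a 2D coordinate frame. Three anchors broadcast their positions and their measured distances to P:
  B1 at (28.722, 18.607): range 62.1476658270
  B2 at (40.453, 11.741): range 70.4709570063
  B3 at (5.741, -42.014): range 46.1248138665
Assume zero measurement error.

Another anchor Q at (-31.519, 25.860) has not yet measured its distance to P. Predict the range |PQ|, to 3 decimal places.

eq1: (x − 28.722)² + (y − 18.607)² = 62.1476658270²
eq2: (x − 40.453)² + (y − 11.741)² = 70.4709570063²
eq3: (x − 5.741)² + (y + 42.014)² = 46.1248138665²
eq1−eq2, eq1−eq3 (x²,y² cancel):
  23.462·x − 13.732·y = -500.700857
  -45.962·x − 121.242·y = 2361.795458
det = 23.462·-121.242 − -13.732·-45.962 = -3475.729988
x = (-500.700857·-121.242 − -13.732·2361.795458) / -3475.729988 = -26.796716
y = (23.462·2361.795458 − -500.700857·-45.962) / -3475.729988 = -9.321562
|P − Q| = √((-26.796716 − -31.519)² + (-9.321562 − 25.860)²) = 35.497074

35.497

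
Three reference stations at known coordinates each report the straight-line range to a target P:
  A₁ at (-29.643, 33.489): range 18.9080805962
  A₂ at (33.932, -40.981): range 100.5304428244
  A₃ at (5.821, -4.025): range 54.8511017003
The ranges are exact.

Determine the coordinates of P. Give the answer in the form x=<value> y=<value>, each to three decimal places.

x=-15.811 y=46.380

eq1: (x + 29.643)² + (y − 33.489)² = 18.9080805962²
eq2: (x − 33.932)² + (y + 40.981)² = 100.5304428244²
eq3: (x − 5.821)² + (y + 4.025)² = 54.8511017003²
eq2−eq1, eq2−eq3 (x²,y² cancel):
  -127.150·x + 148.940·y = 8918.252008
  -56.222·x + 73.912·y = 4316.988258
det = -127.150·73.912 − 148.940·-56.222 = -1024.206120
x = (8918.252008·73.912 − 148.940·4316.988258) / -1024.206120 = -15.810891
y = (-127.150·4316.988258 − 8918.252008·-56.222) / -1024.206120 = 46.380403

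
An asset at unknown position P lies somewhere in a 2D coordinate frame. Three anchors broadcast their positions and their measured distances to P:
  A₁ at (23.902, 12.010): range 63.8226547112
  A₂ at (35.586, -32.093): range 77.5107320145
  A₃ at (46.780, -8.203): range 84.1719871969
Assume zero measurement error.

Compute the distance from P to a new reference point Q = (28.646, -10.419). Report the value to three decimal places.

eq1: (x − 23.902)² + (y − 12.010)² = 63.8226547112²
eq2: (x − 35.586)² + (y + 32.093)² = 77.5107320145²
eq3: (x − 46.780)² + (y + 8.203)² = 84.1719871969²
eq3−eq2, eq3−eq1 (x²,y² cancel):
  -22.388·x − 47.780·y = 1117.676287
  -45.756·x + 40.426·y = 1471.480269
det = -22.388·40.426 − -47.780·-45.756 = -3091.278968
x = (1117.676287·40.426 − -47.780·1471.480269) / -3091.278968 = -37.360106
y = (-22.388·1471.480269 − 1117.676287·-45.756) / -3091.278968 = -5.886527
|P − Q| = √((-37.360106 − 28.646)² + (-5.886527 − -10.419)²) = 66.161539

66.162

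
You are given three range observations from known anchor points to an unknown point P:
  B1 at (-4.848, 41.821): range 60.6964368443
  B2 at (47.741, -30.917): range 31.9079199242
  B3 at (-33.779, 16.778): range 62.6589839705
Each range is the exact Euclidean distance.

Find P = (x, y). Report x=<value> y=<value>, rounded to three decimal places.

x=21.403 y=-12.905

eq1: (x + 4.848)² + (y − 41.821)² = 60.6964368443²
eq2: (x − 47.741)² + (y + 30.917)² = 31.9079199242²
eq3: (x + 33.779)² + (y − 16.778)² = 62.6589839705²
eq2−eq3, eq2−eq1 (x²,y² cancel):
  -163.040·x + 95.390·y = -4720.574763
  -105.178·x + 145.476·y = -4128.506917
det = -163.040·145.476 − 95.390·-105.178 = -13685.477620
x = (-4720.574763·145.476 − 95.390·-4128.506917) / -13685.477620 = 21.403130
y = (-163.040·-4128.506917 − -4720.574763·-105.178) / -13685.477620 = -12.905005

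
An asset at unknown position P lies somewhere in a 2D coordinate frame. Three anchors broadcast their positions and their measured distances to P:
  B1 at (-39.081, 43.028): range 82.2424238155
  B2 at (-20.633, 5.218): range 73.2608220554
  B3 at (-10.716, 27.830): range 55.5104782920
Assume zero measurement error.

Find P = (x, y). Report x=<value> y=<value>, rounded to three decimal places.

x=43.143 y=41.271

eq1: (x + 39.081)² + (y − 43.028)² = 82.2424238155²
eq2: (x + 20.633)² + (y − 5.218)² = 73.2608220554²
eq3: (x + 10.716)² + (y − 27.830)² = 55.5104782920²
eq1−eq2, eq1−eq3 (x²,y² cancel):
  36.896·x − 75.620·y = -1529.116905
  56.730·x − 30.396·y = 1193.011286
det = 36.896·-30.396 − -75.620·56.730 = 3168.431784
x = (-1529.116905·-30.396 − -75.620·1193.011286) / 3168.431784 = 43.142652
y = (36.896·1193.011286 − -1529.116905·56.730) / 3168.431784 = 41.270936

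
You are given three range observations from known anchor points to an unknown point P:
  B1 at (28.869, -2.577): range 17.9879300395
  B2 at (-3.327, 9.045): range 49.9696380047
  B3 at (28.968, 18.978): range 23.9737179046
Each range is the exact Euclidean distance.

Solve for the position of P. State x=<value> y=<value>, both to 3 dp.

eq1: (x − 28.869)² + (y + 2.577)² = 17.9879300395²
eq2: (x + 3.327)² + (y − 9.045)² = 49.9696380047²
eq3: (x − 28.968)² + (y − 18.978)² = 23.9737179046²
eq2−eq3, eq2−eq1 (x²,y² cancel):
  64.590·x + 19.866·y = 3028.654126
  64.392·x − 23.244·y = 2920.578231
det = 64.590·-23.244 − 19.866·64.392 = -2780.541432
x = (3028.654126·-23.244 − 19.866·2920.578231) / -2780.541432 = 46.184618
y = (64.590·2920.578231 − 3028.654126·64.392) / -2780.541432 = 2.294858

x=46.185 y=2.295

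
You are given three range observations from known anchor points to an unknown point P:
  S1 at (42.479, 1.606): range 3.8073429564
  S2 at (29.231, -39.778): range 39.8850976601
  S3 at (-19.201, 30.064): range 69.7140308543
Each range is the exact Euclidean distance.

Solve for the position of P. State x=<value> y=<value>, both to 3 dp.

eq1: (x − 42.479)² + (y − 1.606)² = 3.8073429564²
eq2: (x − 29.231)² + (y + 39.778)² = 39.8850976601²
eq3: (x + 19.201)² + (y − 30.064)² = 69.7140308543²
eq3−eq2, eq3−eq1 (x²,y² cancel):
  96.864·x − 139.684·y = 4433.443231
  123.360·x − 56.916·y = 5380.072418
det = 96.864·-56.916 − -139.684·123.360 = 11718.306816
x = (4433.443231·-56.916 − -139.684·5380.072418) / 11718.306816 = 42.597978
y = (96.864·5380.072418 − 4433.443231·123.360) / 11718.306816 = -2.199483

x=42.598 y=-2.199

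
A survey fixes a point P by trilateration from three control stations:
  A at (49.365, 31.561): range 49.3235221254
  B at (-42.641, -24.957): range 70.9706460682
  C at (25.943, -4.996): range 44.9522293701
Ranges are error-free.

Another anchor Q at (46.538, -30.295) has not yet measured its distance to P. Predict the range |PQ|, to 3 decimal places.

eq1: (x − 49.365)² + (y − 31.561)² = 49.3235221254²
eq2: (x + 42.641)² + (y + 24.957)² = 70.9706460682²
eq3: (x − 25.943)² + (y + 4.996)² = 44.9522293701²
eq2−eq3, eq2−eq1 (x²,y² cancel):
  137.168·x + 39.922·y = 1273.022213
  184.012·x + 113.036·y = 3595.915984
det = 137.168·113.036 − 39.922·184.012 = 8158.794984
x = (1273.022213·113.036 − 39.922·3595.915984) / 8158.794984 = 0.041818
y = (137.168·3595.915984 − 1273.022213·184.012) / 8158.794984 = 31.744055
|P − Q| = √((0.041818 − 46.538)² + (31.744055 − -30.295)²) = 77.528958

77.529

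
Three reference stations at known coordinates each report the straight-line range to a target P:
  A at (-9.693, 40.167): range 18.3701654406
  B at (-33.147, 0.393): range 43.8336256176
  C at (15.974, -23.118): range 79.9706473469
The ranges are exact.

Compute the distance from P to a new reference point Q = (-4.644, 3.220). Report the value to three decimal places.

eq1: (x + 9.693)² + (y − 40.167)² = 18.3701654406²
eq2: (x + 33.147)² + (y − 0.393)² = 43.8336256176²
eq3: (x − 15.974)² + (y + 23.118)² = 79.9706473469²
eq1−eq3, eq1−eq2 (x²,y² cancel):
  51.334·x − 126.570·y = -6975.572997
  -46.908·x − 79.548·y = -2192.387836
det = 51.334·-79.548 − -126.570·-46.908 = -10020.662592
x = (-6975.572997·-79.548 − -126.570·-2192.387836) / -10020.662592 = -27.683035
y = (51.334·-2192.387836 − -6975.572997·-46.908) / -10020.662592 = 43.884744
|P − Q| = √((-27.683035 − -4.644)² + (43.884744 − 3.220)²) = 46.737764

46.738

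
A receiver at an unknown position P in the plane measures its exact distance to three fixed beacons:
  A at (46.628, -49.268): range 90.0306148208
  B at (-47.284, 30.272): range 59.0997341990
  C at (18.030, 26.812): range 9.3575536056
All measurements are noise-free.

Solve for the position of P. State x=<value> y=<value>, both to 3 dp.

eq1: (x − 46.628)² + (y + 49.268)² = 90.0306148208²
eq2: (x + 47.284)² + (y − 30.272)² = 59.0997341990²
eq3: (x − 18.030)² + (y − 26.812)² = 9.3575536056²
eq3−eq1, eq3−eq2 (x²,y² cancel):
  57.196·x − 152.160·y = -4460.405832
  -130.628·x + 6.920·y = -1297.008377
det = 57.196·6.920 − -152.160·-130.628 = -19480.560160
x = (-4460.405832·6.920 − -152.160·-1297.008377) / -19480.560160 = 11.715207
y = (57.196·-1297.008377 − -4460.405832·-130.628) / -19480.560160 = 33.717592

x=11.715 y=33.718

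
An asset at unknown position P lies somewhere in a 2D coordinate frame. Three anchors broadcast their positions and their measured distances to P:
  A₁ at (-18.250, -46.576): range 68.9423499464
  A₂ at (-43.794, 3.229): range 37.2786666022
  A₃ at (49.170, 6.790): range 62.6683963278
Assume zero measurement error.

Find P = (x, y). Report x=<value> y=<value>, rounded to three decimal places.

x=-11.613 y=22.046

eq1: (x + 18.250)² + (y + 46.576)² = 68.9423499464²
eq2: (x + 43.794)² + (y − 3.229)² = 37.2786666022²
eq3: (x − 49.170)² + (y − 6.790)² = 62.6683963278²
eq2−eq1, eq2−eq3 (x²,y² cancel):
  51.088·x − 99.610·y = -2789.303233
  185.928·x + 7.122·y = -2002.176792
det = 51.088·7.122 − -99.610·185.928 = 18884.136816
x = (-2789.303233·7.122 − -99.610·-2002.176792) / 18884.136816 = -11.613041
y = (51.088·-2002.176792 − -2789.303233·185.928) / 18884.136816 = 22.046142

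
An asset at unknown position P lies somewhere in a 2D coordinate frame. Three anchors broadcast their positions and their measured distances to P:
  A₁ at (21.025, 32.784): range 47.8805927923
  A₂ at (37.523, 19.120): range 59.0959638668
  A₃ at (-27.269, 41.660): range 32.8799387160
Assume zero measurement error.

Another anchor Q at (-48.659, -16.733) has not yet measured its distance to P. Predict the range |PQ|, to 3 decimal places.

eq1: (x − 21.025)² + (y − 32.784)² = 47.8805927923²
eq2: (x − 37.523)² + (y − 19.120)² = 59.0959638668²
eq3: (x + 27.269)² + (y − 41.660)² = 32.8799387160²
eq1−eq2, eq1−eq3 (x²,y² cancel):
  32.996·x − 27.328·y = -943.073131
  -96.588·x + 17.752·y = 2173.773476
det = 32.996·17.752 − -27.328·-96.588 = -2053.811872
x = (-943.073131·17.752 − -27.328·2173.773476) / -2053.811872 = -20.772812
y = (32.996·2173.773476 − -943.073131·-96.588) / -2053.811872 = 9.428185
|P − Q| = √((-20.772812 − -48.659)² + (9.428185 − -16.733)²) = 38.236724

38.237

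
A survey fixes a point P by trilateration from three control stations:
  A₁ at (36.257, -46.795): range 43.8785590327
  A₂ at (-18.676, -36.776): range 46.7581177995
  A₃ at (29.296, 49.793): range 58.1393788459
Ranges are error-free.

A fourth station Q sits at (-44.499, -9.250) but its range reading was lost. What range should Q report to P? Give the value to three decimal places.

eq1: (x − 36.257)² + (y + 46.795)² = 43.8785590327²
eq2: (x + 18.676)² + (y + 36.776)² = 46.7581177995²
eq3: (x − 29.296)² + (y − 49.793)² = 58.1393788459²
eq2−eq1, eq2−eq3 (x²,y² cancel):
  109.866·x − 20.038·y = 2064.068559
  95.944·x + 173.138·y = 442.465521
det = 109.866·173.138 − -20.038·95.944 = 20944.505380
x = (2064.068559·173.138 − -20.038·442.465521) / 20944.505380 = 17.485962
y = (109.866·442.465521 − 2064.068559·95.944) / 20944.505380 = -7.134238
|P − Q| = √((17.485962 − -44.499)² + (-7.134238 − -9.250)²) = 62.021061

62.021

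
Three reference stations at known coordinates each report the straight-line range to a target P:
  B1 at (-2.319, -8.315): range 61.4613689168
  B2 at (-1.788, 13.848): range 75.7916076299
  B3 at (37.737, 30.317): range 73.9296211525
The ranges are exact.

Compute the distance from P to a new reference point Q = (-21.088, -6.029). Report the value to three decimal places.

eq1: (x + 2.319)² + (y + 8.315)² = 61.4613689168²
eq2: (x + 1.788)² + (y − 13.848)² = 75.7916076299²
eq3: (x − 37.737)² + (y − 30.317)² = 73.9296211525²
eq3−eq1, eq3−eq2 (x²,y² cancel):
  -80.112·x − 77.264·y = -580.595657
  -79.050·x − 32.938·y = -2427.016513
det = -80.112·-32.938 − -77.264·-79.050 = -3468.990144
x = (-580.595657·-32.938 − -77.264·-2427.016513) / -3468.990144 = 48.543621
y = (-80.112·-2427.016513 − -580.595657·-79.050) / -3468.990144 = -42.818530
|P − Q| = √((48.543621 − -21.088)² + (-42.818530 − -6.029)²) = 78.752982

78.753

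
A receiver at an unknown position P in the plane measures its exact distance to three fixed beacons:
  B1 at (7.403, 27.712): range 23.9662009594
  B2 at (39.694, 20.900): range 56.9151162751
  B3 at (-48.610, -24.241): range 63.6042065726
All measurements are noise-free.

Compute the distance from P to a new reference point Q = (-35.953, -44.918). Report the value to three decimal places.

eq1: (x − 7.403)² + (y − 27.712)² = 23.9662009594²
eq2: (x − 39.694)² + (y − 20.900)² = 56.9151162751²
eq3: (x + 48.610)² + (y + 24.241)² = 63.6042065726²
eq1−eq3, eq1−eq2 (x²,y² cancel):
  -112.026·x − 103.906·y = -1343.317477
  64.582·x − 13.624·y = -1475.287389
det = -112.026·-13.624 − -103.906·64.582 = 8236.699516
x = (-1343.317477·-13.624 − -103.906·-1475.287389) / 8236.699516 = -16.388828
y = (-112.026·-1475.287389 − -1343.317477·64.582) / 8236.699516 = 30.597774
|P − Q| = √((-16.388828 − -35.953)² + (30.597774 − -44.918)²) = 78.008903

78.009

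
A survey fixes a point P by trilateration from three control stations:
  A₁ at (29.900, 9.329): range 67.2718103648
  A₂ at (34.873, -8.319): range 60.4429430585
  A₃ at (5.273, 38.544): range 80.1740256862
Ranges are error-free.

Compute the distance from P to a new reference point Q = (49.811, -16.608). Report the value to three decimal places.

eq1: (x − 29.900)² + (y − 9.329)² = 67.2718103648²
eq2: (x − 34.873)² + (y + 8.319)² = 60.4429430585²
eq3: (x − 5.273)² + (y − 38.544)² = 80.1740256862²
eq2−eq3, eq2−eq1 (x²,y² cancel):
  -59.200·x + 93.726·y = -2546.412454
  -9.946·x + 35.296·y = -1176.438753
det = -59.200·35.296 − 93.726·-9.946 = -1157.324404
x = (-2546.412454·35.296 − 93.726·-1176.438753) / -1157.324404 = -17.613665
y = (-59.200·-1176.438753 − -2546.412454·-9.946) / -1157.324404 = -38.293979
|P − Q| = √((-17.613665 − 49.811)² + (-38.293979 − -16.608)²) = 70.826317

70.826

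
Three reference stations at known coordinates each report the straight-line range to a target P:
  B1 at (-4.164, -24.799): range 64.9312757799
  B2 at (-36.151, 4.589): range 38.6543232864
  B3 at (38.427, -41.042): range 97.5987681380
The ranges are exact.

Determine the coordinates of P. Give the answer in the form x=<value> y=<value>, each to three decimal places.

eq1: (x + 4.164)² + (y + 24.799)² = 64.9312757799²
eq2: (x + 36.151)² + (y − 4.589)² = 38.6543232864²
eq3: (x − 38.427)² + (y + 41.042)² = 97.5987681380²
eq1−eq2, eq1−eq3 (x²,y² cancel):
  -63.974·x + 58.776·y = 3417.538291
  85.182·x − 32.486·y = -2780.698172
det = -63.974·-32.486 − 58.776·85.182 = -2928.397868
x = (3417.538291·-32.486 − 58.776·-2780.698172) / -2928.397868 = -17.899264
y = (-63.974·-2780.698172 − 3417.538291·85.182) / -2928.397868 = 38.662903

x=-17.899 y=38.663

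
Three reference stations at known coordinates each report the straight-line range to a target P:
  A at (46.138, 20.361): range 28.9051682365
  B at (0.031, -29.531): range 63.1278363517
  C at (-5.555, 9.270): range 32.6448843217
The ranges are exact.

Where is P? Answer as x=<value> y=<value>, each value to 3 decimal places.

x=19.123 y=30.641

eq1: (x − 46.138)² + (y − 20.361)² = 28.9051682365²
eq2: (x − 0.031)² + (y + 29.531)² = 63.1278363517²
eq3: (x + 5.555)² + (y − 9.270)² = 32.6448843217²
eq1−eq3, eq1−eq2 (x²,y² cancel):
  -103.386·x − 22.182·y = -2656.674162
  -92.214·x − 99.784·y = -4820.819415
det = -103.386·-99.784 − -22.182·-92.214 = 8270.777676
x = (-2656.674162·-99.784 − -22.182·-4820.819415) / 8270.777676 = 19.122526
y = (-103.386·-4820.819415 − -2656.674162·-92.214) / 8270.777676 = 30.640732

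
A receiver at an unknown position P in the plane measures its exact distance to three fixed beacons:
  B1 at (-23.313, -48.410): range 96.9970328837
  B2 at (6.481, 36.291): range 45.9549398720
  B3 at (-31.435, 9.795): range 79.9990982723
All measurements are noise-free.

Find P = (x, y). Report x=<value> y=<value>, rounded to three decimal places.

x=48.231 y=17.087

eq1: (x + 23.313)² + (y + 48.410)² = 96.9970328837²
eq2: (x − 6.481)² + (y − 36.291)² = 45.9549398720²
eq3: (x + 31.435)² + (y − 9.795)² = 79.9990982723²
eq2−eq1, eq2−eq3 (x²,y² cancel):
  -59.588·x − 169.402·y = -5768.583863
  -75.832·x − 52.992·y = -4562.938018
det = -59.588·-52.992 − -169.402·-75.832 = -9688.405168
x = (-5768.583863·-52.992 − -169.402·-4562.938018) / -9688.405168 = 48.231058
y = (-59.588·-4562.938018 − -5768.583863·-75.832) / -9688.405168 = 17.087116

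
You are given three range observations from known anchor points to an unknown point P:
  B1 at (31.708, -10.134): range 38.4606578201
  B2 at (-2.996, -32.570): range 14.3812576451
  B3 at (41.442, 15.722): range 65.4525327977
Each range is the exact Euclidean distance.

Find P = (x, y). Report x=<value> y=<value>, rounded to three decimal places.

x=8.693 y=-40.948

eq1: (x − 31.708)² + (y + 10.134)² = 38.4606578201²
eq2: (x + 2.996)² + (y + 32.570)² = 14.3812576451²
eq3: (x − 41.442)² + (y − 15.722)² = 65.4525327977²
eq1−eq2, eq1−eq3 (x²,y² cancel):
  -69.408·x − 44.872·y = 1234.087324
  19.468·x + 51.712·y = -1948.286422
det = -69.408·51.712 − -44.872·19.468 = -2715.658400
x = (1234.087324·51.712 − -44.872·-1948.286422) / -2715.658400 = 8.692693
y = (-69.408·-1948.286422 − 1234.087324·19.468) / -2715.658400 = -40.948247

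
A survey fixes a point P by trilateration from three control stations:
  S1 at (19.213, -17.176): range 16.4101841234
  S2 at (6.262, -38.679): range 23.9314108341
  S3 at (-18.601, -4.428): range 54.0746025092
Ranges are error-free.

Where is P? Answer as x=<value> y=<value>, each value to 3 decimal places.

eq1: (x − 19.213)² + (y + 17.176)² = 16.4101841234²
eq2: (x − 6.262)² + (y + 38.679)² = 23.9314108341²
eq3: (x + 18.601)² + (y + 4.428)² = 54.0746025092²
eq3−eq1, eq3−eq2 (x²,y² cancel):
  75.628·x − 25.496·y = 2953.318454
  49.726·x − 68.502·y = 3521.023512
det = 75.628·-68.502 − -25.496·49.726 = -3912.855160
x = (2953.318454·-68.502 − -25.496·3521.023512) / -3912.855160 = 28.760637
y = (75.628·3521.023512 − 2953.318454·49.726) / -3912.855160 = -30.522789

x=28.761 y=-30.523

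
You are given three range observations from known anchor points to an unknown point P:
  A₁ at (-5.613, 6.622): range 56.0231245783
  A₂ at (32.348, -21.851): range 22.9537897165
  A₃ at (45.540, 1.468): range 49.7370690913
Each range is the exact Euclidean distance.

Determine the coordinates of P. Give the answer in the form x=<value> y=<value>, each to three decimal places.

eq1: (x + 5.613)² + (y − 6.622)² = 56.0231245783²
eq2: (x − 32.348)² + (y + 21.851)² = 22.9537897165²
eq3: (x − 45.540)² + (y − 1.468)² = 49.7370690913²
eq3−eq1, eq3−eq2 (x²,y² cancel):
  -102.306·x + 10.308·y = -2665.504417
  -26.384·x − 46.638·y = 1394.712260
det = -102.306·-46.638 − 10.308·-26.384 = 5043.313500
x = (-2665.504417·-46.638 − 10.308·1394.712260) / 5043.313500 = 21.798586
y = (-102.306·1394.712260 − -2665.504417·-26.384) / 5043.313500 = -42.236934

x=21.799 y=-42.237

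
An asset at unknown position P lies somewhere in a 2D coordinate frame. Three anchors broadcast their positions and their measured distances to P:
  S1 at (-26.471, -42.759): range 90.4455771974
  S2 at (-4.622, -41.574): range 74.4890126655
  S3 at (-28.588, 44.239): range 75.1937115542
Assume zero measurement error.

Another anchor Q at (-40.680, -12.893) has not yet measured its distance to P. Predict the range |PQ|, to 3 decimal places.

87.403

eq1: (x + 26.471)² + (y + 42.759)² = 90.4455771974²
eq2: (x + 4.622)² + (y + 41.574)² = 74.4890126655²
eq3: (x + 28.588)² + (y − 44.239)² = 75.1937115542²
eq2−eq1, eq2−eq3 (x²,y² cancel):
  -43.698·x − 2.370·y = -1852.503865
  -47.932·x + 171.626·y = 919.121256
det = -43.698·171.626 − -2.370·-47.932 = -7613.311788
x = (-1852.503865·171.626 − -2.370·919.121256) / -7613.311788 = 41.474659
y = (-43.698·919.121256 − -1852.503865·-47.932) / -7613.311788 = 16.938486
|P − Q| = √((41.474659 − -40.680)² + (16.938486 − -12.893)²) = 87.403121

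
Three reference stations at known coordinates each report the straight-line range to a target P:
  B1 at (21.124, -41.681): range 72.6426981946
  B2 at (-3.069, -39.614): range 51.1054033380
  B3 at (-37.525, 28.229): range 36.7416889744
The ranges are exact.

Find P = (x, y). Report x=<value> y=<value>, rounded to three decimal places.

eq1: (x − 21.124)² + (y + 41.681)² = 72.6426981946²
eq2: (x + 3.069)² + (y + 39.614)² = 51.1054033380²
eq3: (x + 37.525)² + (y − 28.229)² = 36.7416889744²
eq3−eq2, eq3−eq1 (x²,y² cancel):
  68.912·x − 135.686·y = -1888.124851
  117.298·x − 139.820·y = -3948.482821
det = 68.912·-139.820 − -135.686·117.298 = 6280.420588
x = (-1888.124851·-139.820 − -135.686·-3948.482821) / 6280.420588 = -43.270386
y = (68.912·-3948.482821 − -1888.124851·117.298) / 6280.420588 = -8.060699

x=-43.270 y=-8.061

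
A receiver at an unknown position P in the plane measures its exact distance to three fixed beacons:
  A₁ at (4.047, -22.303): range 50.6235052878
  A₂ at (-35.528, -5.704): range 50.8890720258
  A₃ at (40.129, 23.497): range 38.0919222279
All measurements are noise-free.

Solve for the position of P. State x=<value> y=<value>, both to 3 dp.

eq1: (x − 4.047)² + (y + 22.303)² = 50.6235052878²
eq2: (x + 35.528)² + (y + 5.704)² = 50.8890720258²
eq3: (x − 40.129)² + (y − 23.497)² = 38.0919222279²
eq3−eq2, eq3−eq1 (x²,y² cancel):
  -151.314·x − 58.402·y = -2006.374363
  -72.164·x − 91.600·y = -2760.388381
det = -151.314·-91.600 − -58.402·-72.164 = 9645.840472
x = (-2006.374363·-91.600 − -58.402·-2760.388381) / 9645.840472 = 2.340044
y = (-151.314·-2760.388381 − -2006.374363·-72.164) / 9645.840472 = 28.291719

x=2.340 y=28.292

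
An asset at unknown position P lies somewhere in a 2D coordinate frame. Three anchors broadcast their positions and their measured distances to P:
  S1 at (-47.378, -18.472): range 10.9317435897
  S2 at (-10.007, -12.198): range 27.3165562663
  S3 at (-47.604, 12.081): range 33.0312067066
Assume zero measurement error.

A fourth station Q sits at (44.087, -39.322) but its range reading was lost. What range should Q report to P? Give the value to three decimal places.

83.067

eq1: (x + 47.378)² + (y + 18.472)² = 10.9317435897²
eq2: (x + 10.007)² + (y + 12.198)² = 27.3165562663²
eq3: (x + 47.604)² + (y − 12.081)² = 33.0312067066²
eq3−eq1, eq3−eq2 (x²,y² cancel):
  0.452·x − 61.106·y = 1145.355890
  75.194·x − 48.558·y = -1818.293754
det = 0.452·-48.558 − -61.106·75.194 = 4572.856348
x = (1145.355890·-48.558 − -61.106·-1818.293754) / 4572.856348 = -36.459673
y = (0.452·-1818.293754 − 1145.355890·75.194) / 4572.856348 = -19.013447
|P − Q| = √((-36.459673 − 44.087)² + (-19.013447 − -39.322)²) = 83.067466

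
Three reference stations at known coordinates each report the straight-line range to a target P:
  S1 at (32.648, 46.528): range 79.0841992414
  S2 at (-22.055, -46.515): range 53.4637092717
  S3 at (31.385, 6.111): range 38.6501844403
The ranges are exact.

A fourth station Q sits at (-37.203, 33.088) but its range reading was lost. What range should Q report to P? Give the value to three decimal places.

eq1: (x − 32.648)² + (y − 46.528)² = 79.0841992414²
eq2: (x + 22.055)² + (y + 46.515)² = 53.4637092717²
eq3: (x − 31.385)² + (y − 6.111)² = 38.6501844403²
eq1−eq3, eq1−eq2 (x²,y² cancel):
  -2.526·x − 80.834·y = 2552.089670
  -109.406·x − 186.086·y = 2815.263923
det = -2.526·-186.086 − -80.834·-109.406 = -8373.671368
x = (2552.089670·-186.086 − -80.834·2815.263923) / -8373.671368 = 29.537715
y = (-2.526·2815.263923 − 2552.089670·-109.406) / -8373.671368 = -32.495014
|P − Q| = √((29.537715 − -37.203)² + (-32.495014 − 33.088)²) = 93.570587

93.571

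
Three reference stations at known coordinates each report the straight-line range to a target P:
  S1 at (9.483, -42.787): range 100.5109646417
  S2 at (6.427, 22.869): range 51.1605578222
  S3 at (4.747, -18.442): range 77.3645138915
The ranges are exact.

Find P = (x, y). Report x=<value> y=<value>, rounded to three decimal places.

eq1: (x − 9.483)² + (y + 42.787)² = 100.5109646417²
eq2: (x − 6.427)² + (y − 22.869)² = 51.1605578222²
eq3: (x − 4.747)² + (y + 18.442)² = 77.3645138915²
eq3−eq1, eq3−eq2 (x²,y² cancel):
  9.472·x − 48.690·y = -2559.172719
  3.360·x + 82.622·y = 3569.521450
det = 9.472·82.622 − -48.690·3.360 = 946.193984
x = (-2559.172719·82.622 − -48.690·3569.521450) / 946.193984 = -39.784621
y = (9.472·3569.521450 − -2559.172719·3.360) / 946.193984 = 44.820965

x=-39.785 y=44.821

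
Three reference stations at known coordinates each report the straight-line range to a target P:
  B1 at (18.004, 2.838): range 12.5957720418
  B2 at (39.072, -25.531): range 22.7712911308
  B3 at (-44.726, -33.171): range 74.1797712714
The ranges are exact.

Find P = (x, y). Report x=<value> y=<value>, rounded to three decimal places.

x=24.936 y=-7.679

eq1: (x − 18.004)² + (y − 2.838)² = 12.5957720418²
eq2: (x − 39.072)² + (y + 25.531)² = 22.7712911308²
eq3: (x + 44.726)² + (y + 33.171)² = 74.1797712714²
eq3−eq2, eq3−eq1 (x²,y² cancel):
  167.596·x + 15.280·y = 4061.829594
  125.460·x + 72.018·y = 2575.452936
det = 167.596·72.018 − 15.280·125.460 = 10152.899928
x = (4061.829594·72.018 − 15.280·2575.452936) / 10152.899928 = 24.935922
y = (167.596·2575.452936 − 4061.829594·125.460) / 10152.899928 = -7.678745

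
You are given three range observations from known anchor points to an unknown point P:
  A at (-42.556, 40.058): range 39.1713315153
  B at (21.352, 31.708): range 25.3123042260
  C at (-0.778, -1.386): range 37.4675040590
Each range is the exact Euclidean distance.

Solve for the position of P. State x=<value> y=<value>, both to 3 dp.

eq1: (x + 42.556)² + (y − 40.058)² = 39.1713315153²
eq2: (x − 21.352)² + (y − 31.708)² = 25.3123042260²
eq3: (x + 0.778)² + (y + 1.386)² = 37.4675040590²
eq2−eq1, eq2−eq3 (x²,y² cancel):
  -127.816·x + 16.700·y = 1060.670865
  -44.260·x − 66.188·y = -2221.880003
det = -127.816·-66.188 − 16.700·-44.260 = 9199.027408
x = (1060.670865·-66.188 − 16.700·-2221.880003) / 9199.027408 = -3.598020
y = (-127.816·-2221.880003 − 1060.670865·-44.260) / 9199.027408 = 35.975228

x=-3.598 y=35.975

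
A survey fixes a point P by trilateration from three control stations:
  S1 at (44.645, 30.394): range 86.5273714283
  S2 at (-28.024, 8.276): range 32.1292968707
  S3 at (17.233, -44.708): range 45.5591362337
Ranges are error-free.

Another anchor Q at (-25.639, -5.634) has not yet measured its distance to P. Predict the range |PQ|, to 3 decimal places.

eq1: (x − 44.645)² + (y − 30.394)² = 86.5273714283²
eq2: (x + 28.024)² + (y − 8.276)² = 32.1292968707²
eq3: (x − 17.233)² + (y + 44.708)² = 45.5591362337²
eq1−eq2, eq1−eq3 (x²,y² cancel):
  -145.338·x − 44.236·y = 4391.559780
  -54.824·x − 150.204·y = 4790.161404
det = -145.338·-150.204 − -44.236·-54.824 = 19405.154488
x = (4391.559780·-150.204 − -44.236·4790.161404) / 19405.154488 = -23.072852
y = (-145.338·4790.161404 − 4391.559780·-54.824) / 19405.154488 = -23.469517
|P − Q| = √((-23.072852 − -25.639)² + (-23.469517 − -5.634)²) = 18.019178

18.019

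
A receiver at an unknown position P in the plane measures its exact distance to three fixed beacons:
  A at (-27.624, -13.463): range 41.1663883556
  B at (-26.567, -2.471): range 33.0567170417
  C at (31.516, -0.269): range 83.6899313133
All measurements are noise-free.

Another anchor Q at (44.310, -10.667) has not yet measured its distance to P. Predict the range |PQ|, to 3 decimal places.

eq1: (x + 27.624)² + (y + 13.463)² = 41.1663883556²
eq2: (x + 26.567)² + (y + 2.471)² = 33.0567170417²
eq3: (x − 31.516)² + (y + 0.269)² = 83.6899313133²
eq2−eq1, eq2−eq3 (x²,y² cancel):
  -2.114·x − 21.984·y = -369.498574
  116.166·x + 4.404·y = -5629.838775
det = -2.114·4.404 − -21.984·116.166 = 2544.483288
x = (-369.498574·4.404 − -21.984·-5629.838775) / 2544.483288 = -49.280594
y = (-2.114·-5629.838775 − -369.498574·116.166) / 2544.483288 = 21.546477
|P − Q| = √((-49.280594 − 44.310)² + (21.546477 − -10.667)²) = 98.979328

98.979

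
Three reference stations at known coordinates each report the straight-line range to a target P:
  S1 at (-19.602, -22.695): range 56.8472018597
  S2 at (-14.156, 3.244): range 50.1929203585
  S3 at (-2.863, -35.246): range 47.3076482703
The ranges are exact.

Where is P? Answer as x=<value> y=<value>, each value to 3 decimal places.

x=35.004 y=-6.889

eq1: (x + 19.602)² + (y + 22.695)² = 56.8472018597²
eq2: (x + 14.156)² + (y − 3.244)² = 50.1929203585²
eq3: (x + 2.863)² + (y + 35.246)² = 47.3076482703²
eq1−eq2, eq1−eq3 (x²,y² cancel):
  10.892·x + 51.878·y = 23.889548
  33.478·x − 25.102·y = 1344.766630
det = 10.892·-25.102 − 51.878·33.478 = -2010.182668
x = (23.889548·-25.102 − 51.878·1344.766630) / -2010.182668 = 35.003525
y = (10.892·1344.766630 − 23.889548·33.478) / -2010.182668 = -6.888640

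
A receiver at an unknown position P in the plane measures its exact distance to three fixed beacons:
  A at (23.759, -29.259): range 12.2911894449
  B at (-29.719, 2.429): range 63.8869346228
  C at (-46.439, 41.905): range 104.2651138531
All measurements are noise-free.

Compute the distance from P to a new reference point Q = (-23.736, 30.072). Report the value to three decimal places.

eq1: (x − 23.759)² + (y + 29.259)² = 12.2911894449²
eq2: (x + 29.719)² + (y − 2.429)² = 63.8869346228²
eq3: (x + 46.439)² + (y − 41.905)² = 104.2651138531²
eq1−eq3, eq1−eq2 (x²,y² cancel):
  -140.396·x + 142.328·y = -8228.110045
  -106.956·x + 63.376·y = -4461.927238
det = -140.396·63.376 − 142.328·-106.956 = 6325.096672
x = (-8228.110045·63.376 − 142.328·-4461.927238) / 6325.096672 = 17.959011
y = (-140.396·-4461.927238 − -8228.110045·-106.956) / 6325.096672 = -40.095672
|P − Q| = √((17.959011 − -23.736)² + (-40.095672 − 30.072)²) = 81.620929

81.621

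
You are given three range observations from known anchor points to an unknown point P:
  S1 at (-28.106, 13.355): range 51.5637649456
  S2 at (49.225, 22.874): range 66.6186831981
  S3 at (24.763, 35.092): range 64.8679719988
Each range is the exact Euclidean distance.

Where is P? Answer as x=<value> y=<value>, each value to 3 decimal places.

eq1: (x + 28.106)² + (y − 13.355)² = 51.5637649456²
eq2: (x − 49.225)² + (y − 22.874)² = 66.6186831981²
eq3: (x − 24.763)² + (y − 35.092)² = 64.8679719988²
eq2−eq3, eq2−eq1 (x²,y² cancel):
  -48.924·x + 24.436·y = -871.470708
  -154.662·x − 19.038·y = -198.790144
det = -48.924·-19.038 − 24.436·-154.662 = 4710.735744
x = (-871.470708·-19.038 − 24.436·-198.790144) / 4710.735744 = 4.553152
y = (-48.924·-198.790144 − -871.470708·-154.662) / 4710.735744 = -26.547402

x=4.553 y=-26.547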